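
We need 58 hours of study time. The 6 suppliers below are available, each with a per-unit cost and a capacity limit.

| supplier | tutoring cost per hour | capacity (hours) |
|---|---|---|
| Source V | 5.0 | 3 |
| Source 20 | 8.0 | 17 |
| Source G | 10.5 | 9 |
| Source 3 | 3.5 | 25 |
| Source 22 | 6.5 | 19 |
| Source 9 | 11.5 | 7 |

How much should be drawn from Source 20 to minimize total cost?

Use suppliers in increasing cost order.
Source 3 at 3.5: take all 25 hours ; 33 still needed.
Take 3 from Source V at 5.0 ; need 30 more.
Source 22 at 6.5: take all 19 hours ; 11 still needed.
Take 11 from Source 20 at 8.0 to finish.
Source G, Source 9: unused.

11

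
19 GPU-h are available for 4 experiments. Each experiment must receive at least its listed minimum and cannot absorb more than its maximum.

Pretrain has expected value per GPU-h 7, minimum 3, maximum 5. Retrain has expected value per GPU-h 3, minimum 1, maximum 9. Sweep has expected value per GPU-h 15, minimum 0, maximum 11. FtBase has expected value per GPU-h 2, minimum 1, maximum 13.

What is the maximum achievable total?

208

Meeting every minimum uses 3+1+0+1 = 5 GPU-h, leaving 14.
Order the experiments by expected value per GPU-h: Sweep 15 > Pretrain 7 > Retrain 3 > FtBase 2.
Sweep: +11 to 11 (cap) — 3 left.
Pretrain: +2 to 5 (cap) — 1 left.
Only 1 left; Retrain takes them to reach 2.
Total = 7×5 + 3×2 + 15×11 + 2×1 = 208.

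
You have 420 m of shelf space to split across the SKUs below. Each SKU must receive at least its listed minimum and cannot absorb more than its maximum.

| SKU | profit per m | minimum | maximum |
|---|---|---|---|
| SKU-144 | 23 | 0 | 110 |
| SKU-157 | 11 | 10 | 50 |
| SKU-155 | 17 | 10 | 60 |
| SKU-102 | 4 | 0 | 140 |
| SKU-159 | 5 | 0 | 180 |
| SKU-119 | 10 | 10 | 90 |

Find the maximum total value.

5550

Meeting every minimum uses 0+10+10+0+0+10 = 30 m, leaving 390.
Highest profit per m first: SKU-144 23 > SKU-155 17 > SKU-157 11 > SKU-119 10 > SKU-159 5 > SKU-102 4.
SKU-144: +110 to 110 (cap) → 280 left.
SKU-155: +50 to 60 (cap) → 230 left.
SKU-157: +40 to 50 (cap) → 190 left.
Give SKU-119 80 more to hit its cap of 90 → 110 left.
Only 110 left; SKU-159 takes them to reach 110.
Total = 23×110 + 11×50 + 17×60 + 5×110 + 10×90 = 5550.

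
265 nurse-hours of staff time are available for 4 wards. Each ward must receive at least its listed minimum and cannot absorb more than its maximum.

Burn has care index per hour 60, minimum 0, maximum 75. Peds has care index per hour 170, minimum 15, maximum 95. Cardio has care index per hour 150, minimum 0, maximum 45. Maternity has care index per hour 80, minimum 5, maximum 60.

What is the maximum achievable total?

Meeting every minimum uses 0+15+0+5 = 20 nurse-hours, leaving 245.
Rank by care index per hour: Peds 170 > Cardio 150 > Maternity 80 > Burn 60.
Peds: +80 to 95 (cap) — 165 left.
Cardio takes 45 more to reach its cap of 45 — 120 left.
Give Maternity 55 more to hit its cap of 60 — 65 left.
Burn has room for 75 more but only 65 remain, so it gets 65.
Total = 60×65 + 170×95 + 150×45 + 80×60 = 31600.

31600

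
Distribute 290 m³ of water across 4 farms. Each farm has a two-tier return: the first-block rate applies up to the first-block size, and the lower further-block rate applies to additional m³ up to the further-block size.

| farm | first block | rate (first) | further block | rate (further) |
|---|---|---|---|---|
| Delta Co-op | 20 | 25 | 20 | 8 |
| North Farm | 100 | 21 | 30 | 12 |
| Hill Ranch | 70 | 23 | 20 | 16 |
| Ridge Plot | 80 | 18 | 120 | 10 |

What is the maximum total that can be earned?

Rank every tier by rate: Delta Co-op/T1 25 > Hill Ranch/T1 23 > North Farm/T1 21 > Ridge Plot/T1 18 > Hill Ranch/T2 16 > North Farm/T2 12 > Ridge Plot/T2 10 > Delta Co-op/T2 8.
Delta Co-op/T1 (25): +20 — 270 left.
Fill Hill Ranch T1 block (70 at 23) — 200 left.
North Farm T1 at 21: fill all 100 — 100 left.
Ridge Plot/T1 (18): +80 — 20 left.
Hill Ranch/T2 (16): +20 — 0 left.
Total = 25×20 + 23×70 + 21×100 + 18×80 + 16×20 = 5970.

5970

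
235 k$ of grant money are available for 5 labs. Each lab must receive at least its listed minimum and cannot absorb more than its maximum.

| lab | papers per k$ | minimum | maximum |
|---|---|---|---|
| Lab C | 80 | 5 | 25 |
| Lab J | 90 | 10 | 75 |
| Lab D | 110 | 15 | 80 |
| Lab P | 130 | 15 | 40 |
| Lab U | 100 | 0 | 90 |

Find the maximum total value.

Meeting every minimum uses 5+10+15+15+0 = 45 k$, leaving 190.
Highest papers per k$ first: Lab P 130 > Lab D 110 > Lab U 100 > Lab J 90 > Lab C 80.
Lab P: +25 to 40 (cap) ; 165 left.
Lab D takes 65 more to reach its cap of 80 ; 100 left.
Give Lab U 90 more to hit its cap of 90 ; 10 left.
Lab J has room for 65 more but only 10 remain, so it gets 20.
Total = 80×5 + 90×20 + 110×80 + 130×40 + 100×90 = 25200.

25200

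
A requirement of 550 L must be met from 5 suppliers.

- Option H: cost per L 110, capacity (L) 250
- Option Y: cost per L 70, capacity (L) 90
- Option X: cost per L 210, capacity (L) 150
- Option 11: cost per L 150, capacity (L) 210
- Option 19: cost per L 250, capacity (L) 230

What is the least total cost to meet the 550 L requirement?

65300

Fill from the cheapest supplier first.
Take 90 from Option Y at 70 — need 460 more.
Take 250 from Option H at 110 — need 210 more.
Option 11 (150): use full 210 — 0 L to go.
Option X, Option 19: unused.
Cost = 90×70 + 250×110 + 210×150 = 65300.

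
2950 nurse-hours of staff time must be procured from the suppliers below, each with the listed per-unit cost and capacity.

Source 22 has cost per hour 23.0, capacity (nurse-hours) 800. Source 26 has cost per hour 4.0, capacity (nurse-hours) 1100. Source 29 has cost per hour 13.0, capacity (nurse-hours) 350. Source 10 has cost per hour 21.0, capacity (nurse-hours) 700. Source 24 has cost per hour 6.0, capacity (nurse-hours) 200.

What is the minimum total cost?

Fill from the cheapest supplier first.
Take 1100 from Source 26 at 4.0 → need 1850 more.
Source 24 (6.0): use full 200 → 1650 nurse-hours to go.
Source 29 (13.0): use full 350 → 1300 nurse-hours to go.
Source 10 (21.0): use full 700 → 600 nurse-hours to go.
Take 600 from Source 22 at 23.0 to finish.
Cost = 1100×4.0 + 200×6.0 + 350×13.0 + 700×21.0 + 600×23.0 = 38650.

38650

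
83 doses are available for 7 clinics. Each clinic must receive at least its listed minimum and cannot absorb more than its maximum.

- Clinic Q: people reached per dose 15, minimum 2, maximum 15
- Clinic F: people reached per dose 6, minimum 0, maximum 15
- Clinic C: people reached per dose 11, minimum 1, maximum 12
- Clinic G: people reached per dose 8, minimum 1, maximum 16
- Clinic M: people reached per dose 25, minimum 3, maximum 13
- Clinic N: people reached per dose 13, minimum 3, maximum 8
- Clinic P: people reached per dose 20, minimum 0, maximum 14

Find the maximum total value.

Meeting every minimum uses 2+0+1+1+3+3+0 = 10 doses, leaving 73.
Highest people reached per dose first: Clinic M 25 > Clinic P 20 > Clinic Q 15 > Clinic N 13 > Clinic C 11 > Clinic G 8 > Clinic F 6.
Clinic M takes 10 more to reach its cap of 13 → 63 left.
Clinic P takes 14 more to reach its cap of 14 → 49 left.
Give Clinic Q 13 more to hit its cap of 15 → 36 left.
Clinic N: +5 to 8 (cap) → 31 left.
Clinic C takes 11 more to reach its cap of 12 → 20 left.
Clinic G: +15 to 16 (cap) → 5 left.
Clinic F has room for 15 more but only 5 remain, so it gets 5.
Total = 15×15 + 6×5 + 11×12 + 8×16 + 25×13 + 13×8 + 20×14 = 1224.

1224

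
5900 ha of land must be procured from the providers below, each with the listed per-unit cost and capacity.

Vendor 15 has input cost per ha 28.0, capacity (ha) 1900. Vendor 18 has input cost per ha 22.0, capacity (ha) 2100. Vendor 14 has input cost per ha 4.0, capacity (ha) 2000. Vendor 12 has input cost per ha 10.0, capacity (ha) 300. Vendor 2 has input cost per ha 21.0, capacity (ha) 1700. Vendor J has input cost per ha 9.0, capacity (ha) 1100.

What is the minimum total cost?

74200

Fill from the cheapest provider first.
Take 2000 from Vendor 14 at 4.0 ; need 3900 more.
Take 1100 from Vendor J at 9.0 ; need 2800 more.
Vendor 12 (10.0): use full 300 ; 2500 ha to go.
Vendor 2 (21.0): use full 1700 ; 800 ha to go.
Vendor 18 (22.0): take the remaining 800 ; done.
Vendor 15: unused.
Cost = 2000×4.0 + 1100×9.0 + 300×10.0 + 1700×21.0 + 800×22.0 = 74200.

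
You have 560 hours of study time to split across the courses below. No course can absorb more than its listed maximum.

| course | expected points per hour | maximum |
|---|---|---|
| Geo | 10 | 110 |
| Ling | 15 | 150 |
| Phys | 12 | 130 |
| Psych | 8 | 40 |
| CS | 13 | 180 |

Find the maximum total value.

7150

Highest expected points per hour first: Ling 15 > CS 13 > Phys 12 > Geo 10 > Psych 8.
Give Ling 150 to hit its cap of 150 ; 410 left.
Give CS 180 to hit its cap of 180 ; 230 left.
Phys: +130 to 130 (cap) ; 100 left.
Geo: +100 (room for 110) → 100. Pool exhausted.
Total = 10×100 + 15×150 + 12×130 + 13×180 = 7150.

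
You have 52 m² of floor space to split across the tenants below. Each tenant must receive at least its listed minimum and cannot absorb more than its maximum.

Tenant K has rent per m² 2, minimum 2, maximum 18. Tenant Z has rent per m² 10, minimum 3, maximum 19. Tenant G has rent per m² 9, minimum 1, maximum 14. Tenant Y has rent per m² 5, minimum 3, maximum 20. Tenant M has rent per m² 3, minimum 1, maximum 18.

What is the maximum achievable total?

403

Meeting every minimum uses 2+3+1+3+1 = 10 m², leaving 42.
Order the tenants by rent per m²: Tenant Z 10 > Tenant G 9 > Tenant Y 5 > Tenant M 3 > Tenant K 2.
Tenant Z takes 16 more to reach its cap of 19 ; 26 left.
Give Tenant G 13 more to hit its cap of 14 ; 13 left.
Tenant Y: +13 (room for 17) → 16. Pool exhausted.
Total = 2×2 + 10×19 + 9×14 + 5×16 + 3×1 = 403.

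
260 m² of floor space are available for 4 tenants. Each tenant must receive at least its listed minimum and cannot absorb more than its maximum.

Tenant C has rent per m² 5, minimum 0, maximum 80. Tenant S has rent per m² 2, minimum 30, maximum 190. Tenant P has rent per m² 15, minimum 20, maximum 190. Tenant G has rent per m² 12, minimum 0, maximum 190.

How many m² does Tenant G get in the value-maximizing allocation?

40

Meeting every minimum uses 0+30+20+0 = 50 m², leaving 210.
Order the tenants by rent per m²: Tenant P 15 > Tenant G 12 > Tenant C 5 > Tenant S 2.
Tenant P: +170 to 190 (cap) ; 40 left.
Tenant G has room for 190 more but only 40 remain, so it gets 40.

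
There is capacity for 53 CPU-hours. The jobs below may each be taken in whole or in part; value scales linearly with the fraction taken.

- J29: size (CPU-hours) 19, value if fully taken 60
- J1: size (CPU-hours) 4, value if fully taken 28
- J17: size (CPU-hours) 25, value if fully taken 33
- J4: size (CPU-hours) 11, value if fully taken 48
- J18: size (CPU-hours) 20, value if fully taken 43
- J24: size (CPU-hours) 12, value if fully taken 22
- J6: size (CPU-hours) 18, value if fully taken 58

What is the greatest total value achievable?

Best value per unit of size first: J1 28/4≈7, J4 48/11≈4.36, J6 58/18≈3.22, J29 60/19≈3.16, J18 43/20≈2.15, J24 22/12≈1.83, J17 33/25≈1.32.
All 4 CPU-hours of J1 fit (value 28) → 49 remain.
J4: take in full, 11 CPU-hours for value 48 → 38 left.
J6: take in full, 18 CPU-hours for value 58 → 20 left.
Take all of J29 (19 CPU-hours, value 60) → 1 CPU-hours left.
1 CPU-hours left: a 1/20 share of J18 gives 43×1/20 = 2.15.
Total value = 196.15.

196.15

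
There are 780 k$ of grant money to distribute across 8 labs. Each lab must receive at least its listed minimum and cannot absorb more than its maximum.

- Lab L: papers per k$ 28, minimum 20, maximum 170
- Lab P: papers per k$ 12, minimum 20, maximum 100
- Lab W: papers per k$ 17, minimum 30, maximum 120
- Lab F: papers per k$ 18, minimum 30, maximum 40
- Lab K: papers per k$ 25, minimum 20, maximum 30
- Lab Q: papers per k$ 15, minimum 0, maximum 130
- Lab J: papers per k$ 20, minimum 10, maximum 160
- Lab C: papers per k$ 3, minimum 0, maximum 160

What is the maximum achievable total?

14710

Meeting every minimum uses 20+20+30+30+20+0+10+0 = 130 k$, leaving 650.
Highest papers per k$ first: Lab L 28 > Lab K 25 > Lab J 20 > Lab F 18 > Lab W 17 > Lab Q 15 > Lab P 12 > Lab C 3.
Lab L: +150 to 170 (cap) ; 500 left.
Give Lab K 10 more to hit its cap of 30 ; 490 left.
Lab J: +150 to 160 (cap) ; 340 left.
Give Lab F 10 more to hit its cap of 40 ; 330 left.
Lab W: +90 to 120 (cap) ; 240 left.
Lab Q: +130 to 130 (cap) ; 110 left.
Give Lab P 80 more to hit its cap of 100 ; 30 left.
Lab C has room for 160 more but only 30 remain, so it gets 30.
Total = 28×170 + 12×100 + 17×120 + 18×40 + 25×30 + 15×130 + 20×160 + 3×30 = 14710.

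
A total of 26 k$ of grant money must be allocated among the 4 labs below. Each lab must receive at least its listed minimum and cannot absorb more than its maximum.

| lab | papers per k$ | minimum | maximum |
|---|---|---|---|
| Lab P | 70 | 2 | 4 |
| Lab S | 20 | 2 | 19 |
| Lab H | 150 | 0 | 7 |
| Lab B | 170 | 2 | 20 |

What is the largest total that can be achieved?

3880

Meeting every minimum uses 2+2+0+2 = 6 k$, leaving 20.
Rank by papers per k$: Lab B 170 > Lab H 150 > Lab P 70 > Lab S 20.
Give Lab B 18 more to hit its cap of 20 → 2 left.
Only 2 left; Lab H takes them to reach 2.
Total = 70×2 + 20×2 + 150×2 + 170×20 = 3880.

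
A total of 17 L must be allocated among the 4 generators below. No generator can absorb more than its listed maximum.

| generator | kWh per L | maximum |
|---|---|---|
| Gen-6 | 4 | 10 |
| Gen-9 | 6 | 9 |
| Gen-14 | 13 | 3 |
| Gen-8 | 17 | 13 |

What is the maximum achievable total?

Highest kWh per L first: Gen-8 17 > Gen-14 13 > Gen-9 6 > Gen-6 4.
Gen-8: +13 to 13 (cap) ; 4 left.
Give Gen-14 3 to hit its cap of 3 ; 1 left.
Gen-9: +1 (room for 9) → 1. Pool exhausted.
Total = 6×1 + 13×3 + 17×13 = 266.

266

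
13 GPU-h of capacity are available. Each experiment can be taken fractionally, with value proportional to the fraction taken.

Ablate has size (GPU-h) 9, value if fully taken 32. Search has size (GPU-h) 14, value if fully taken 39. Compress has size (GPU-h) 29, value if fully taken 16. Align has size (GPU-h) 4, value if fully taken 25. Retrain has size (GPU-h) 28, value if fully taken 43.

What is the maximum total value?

57

Sort by value density: Align 25/4≈6.25, Ablate 32/9≈3.56, Search 39/14≈2.79, Retrain 43/28≈1.54, Compress 16/29≈0.552.
Align: take in full, 4 GPU-h for value 25 ; 9 left.
Take all of Ablate (9 GPU-h, value 32) ; 0 GPU-h left.
Total value = 57.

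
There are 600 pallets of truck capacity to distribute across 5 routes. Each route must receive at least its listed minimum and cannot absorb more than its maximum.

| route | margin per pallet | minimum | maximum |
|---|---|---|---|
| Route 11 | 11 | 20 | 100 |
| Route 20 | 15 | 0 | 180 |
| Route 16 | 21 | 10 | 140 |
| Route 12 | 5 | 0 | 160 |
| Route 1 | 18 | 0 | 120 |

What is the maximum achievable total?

Meeting every minimum uses 20+0+10+0+0 = 30 pallets, leaving 570.
Rank by margin per pallet: Route 16 21 > Route 1 18 > Route 20 15 > Route 11 11 > Route 12 5.
Route 16: +130 to 140 (cap) ; 440 left.
Route 1: +120 to 120 (cap) ; 320 left.
Give Route 20 180 more to hit its cap of 180 ; 140 left.
Give Route 11 80 more to hit its cap of 100 ; 60 left.
Route 12 has room for 160 more but only 60 remain, so it gets 60.
Total = 11×100 + 15×180 + 21×140 + 5×60 + 18×120 = 9200.

9200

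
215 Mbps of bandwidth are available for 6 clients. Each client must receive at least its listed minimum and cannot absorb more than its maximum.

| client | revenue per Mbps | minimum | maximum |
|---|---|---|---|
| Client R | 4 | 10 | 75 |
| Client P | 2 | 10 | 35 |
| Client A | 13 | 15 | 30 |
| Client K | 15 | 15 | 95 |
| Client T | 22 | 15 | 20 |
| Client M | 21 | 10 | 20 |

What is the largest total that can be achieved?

Meeting every minimum uses 10+10+15+15+15+10 = 75 Mbps, leaving 140.
Highest revenue per Mbps first: Client T 22 > Client M 21 > Client K 15 > Client A 13 > Client R 4 > Client P 2.
Client T takes 5 more to reach its cap of 20 ; 135 left.
Client M: +10 to 20 (cap) ; 125 left.
Client K: +80 to 95 (cap) ; 45 left.
Client A takes 15 more to reach its cap of 30 ; 30 left.
Only 30 left; Client R takes them to reach 40.
Total = 4×40 + 2×10 + 13×30 + 15×95 + 22×20 + 21×20 = 2855.

2855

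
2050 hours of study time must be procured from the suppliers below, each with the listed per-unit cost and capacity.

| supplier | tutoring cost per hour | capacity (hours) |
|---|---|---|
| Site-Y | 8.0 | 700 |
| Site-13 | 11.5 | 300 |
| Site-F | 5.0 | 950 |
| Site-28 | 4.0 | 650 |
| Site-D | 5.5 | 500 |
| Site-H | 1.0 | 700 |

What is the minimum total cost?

6800

Fill from the cheapest supplier first.
Site-H at 1.0: take all 700 hours → 1350 still needed.
Site-28 (4.0): use full 650 → 700 hours to go.
Site-F at 5.0: take 700 of its 950 → requirement met.
Site-D, Site-Y, Site-13: unused.
Cost = 700×1.0 + 650×4.0 + 700×5.0 = 6800.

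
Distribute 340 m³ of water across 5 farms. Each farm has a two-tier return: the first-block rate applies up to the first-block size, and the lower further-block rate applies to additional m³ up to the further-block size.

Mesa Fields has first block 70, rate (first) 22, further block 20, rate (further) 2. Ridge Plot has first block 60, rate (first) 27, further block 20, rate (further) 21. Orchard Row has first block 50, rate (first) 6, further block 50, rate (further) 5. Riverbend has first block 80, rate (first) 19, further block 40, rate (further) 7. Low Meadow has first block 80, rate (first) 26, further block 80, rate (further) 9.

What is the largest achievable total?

7450

Rank every tier by rate: Ridge Plot/first 27 > Low Meadow/first 26 > Mesa Fields/first 22 > Ridge Plot/second 21 > Riverbend/first 19 > Low Meadow/second 9 > Riverbend/second 7 > Orchard Row/first 6 > Orchard Row/second 5 > Mesa Fields/second 2.
Fill Ridge Plot first block (60 at 27) — 280 left.
Low Meadow first at 26: fill all 80 — 200 left.
Mesa Fields/first (22): +70 — 130 left.
Ridge Plot second at 21: fill all 20 — 110 left.
Riverbend/first (19): +80 — 30 left.
Low Meadow/second: +30 of 80 at 9; pool empty.
Total = 27×60 + 26×80 + 22×70 + 21×20 + 19×80 + 9×30 = 7450.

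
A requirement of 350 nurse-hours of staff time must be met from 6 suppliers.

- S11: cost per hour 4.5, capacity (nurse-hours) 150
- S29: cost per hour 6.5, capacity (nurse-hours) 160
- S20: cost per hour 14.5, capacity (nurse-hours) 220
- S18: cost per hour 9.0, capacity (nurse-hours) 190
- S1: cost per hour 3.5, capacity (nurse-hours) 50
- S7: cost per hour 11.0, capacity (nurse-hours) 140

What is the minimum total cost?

1825

Fill from the cheapest supplier first.
S1 at 3.5: take all 50 nurse-hours ; 300 still needed.
S11 (4.5): use full 150 ; 150 nurse-hours to go.
S29 (6.5): take the remaining 150 ; done.
S18, S7, S20: unused.
Cost = 50×3.5 + 150×4.5 + 150×6.5 = 1825.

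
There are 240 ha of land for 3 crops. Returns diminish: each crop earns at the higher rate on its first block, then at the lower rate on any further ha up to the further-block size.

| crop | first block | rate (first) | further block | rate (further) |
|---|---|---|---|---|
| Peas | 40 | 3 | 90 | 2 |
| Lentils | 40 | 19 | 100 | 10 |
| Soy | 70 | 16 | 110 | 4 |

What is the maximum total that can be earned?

Treat each block as its own option and order by rate: Lentils/T1 19 > Soy/T1 16 > Lentils/T2 10 > Soy/T2 4 > Peas/T1 3 > Peas/T2 2.
Lentils/T1 (19): +40 → 200 left.
Soy/T1 (16): +70 → 130 left.
Lentils/T2 (10): +100 → 30 left.
Soy/T2: +30 of 110 at 4; pool empty.
Total = 19×40 + 16×70 + 10×100 + 4×30 = 3000.

3000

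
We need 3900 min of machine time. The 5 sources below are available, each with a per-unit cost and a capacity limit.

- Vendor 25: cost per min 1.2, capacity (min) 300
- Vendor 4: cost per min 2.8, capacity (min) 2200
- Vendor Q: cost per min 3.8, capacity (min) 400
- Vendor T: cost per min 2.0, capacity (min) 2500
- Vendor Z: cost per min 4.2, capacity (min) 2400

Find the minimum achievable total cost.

Cheapest first:
Take 300 from Vendor 25 at 1.2 — need 3600 more.
Vendor T (2.0): use full 2500 — 1100 min to go.
Vendor 4 (2.8): take the remaining 1100 — done.
Vendor Q, Vendor Z: unused.
Cost = 300×1.2 + 2500×2.0 + 1100×2.8 = 8440.

8440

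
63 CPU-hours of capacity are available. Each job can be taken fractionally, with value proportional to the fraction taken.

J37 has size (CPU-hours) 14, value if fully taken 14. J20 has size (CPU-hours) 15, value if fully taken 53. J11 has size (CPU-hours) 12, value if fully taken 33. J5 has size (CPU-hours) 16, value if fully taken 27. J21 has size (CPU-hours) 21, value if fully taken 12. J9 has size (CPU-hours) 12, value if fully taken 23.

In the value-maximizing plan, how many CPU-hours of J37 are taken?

Best value per unit of size first: J20 53/15≈3.53, J11 33/12≈2.75, J9 23/12≈1.92, J5 27/16≈1.69, J37 14/14≈1, J21 12/21≈0.571.
J20: take in full, 15 CPU-hours for value 53 → 48 left.
All 12 CPU-hours of J11 fit (value 33) → 36 remain.
J9: take in full, 12 CPU-hours for value 23 → 24 left.
All 16 CPU-hours of J5 fit (value 27) → 8 remain.
Only 8 CPU-hours remain; take 8/14 of J37 for value 14×8/14 = 8.

8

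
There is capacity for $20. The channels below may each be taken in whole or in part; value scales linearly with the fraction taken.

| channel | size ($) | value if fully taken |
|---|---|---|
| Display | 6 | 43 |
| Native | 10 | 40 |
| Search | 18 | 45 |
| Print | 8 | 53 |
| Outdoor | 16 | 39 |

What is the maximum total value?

120

Best value per unit of size first: Display 43/6≈7.17, Print 53/8≈6.62, Native 40/10≈4, Search 45/18≈2.5, Outdoor 39/16≈2.44.
All 6 $ of Display fit (value 43) ; 14 remain.
Take all of Print (8 $, value 53) ; 6 $ left.
Only 6 $ remain; take 6/10 of Native for value 40×6/10 = 24.
Total value = 120.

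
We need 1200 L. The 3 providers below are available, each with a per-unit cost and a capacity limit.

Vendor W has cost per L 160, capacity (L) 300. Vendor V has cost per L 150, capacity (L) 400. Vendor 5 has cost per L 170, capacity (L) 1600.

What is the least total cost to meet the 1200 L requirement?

Cheapest first:
Take 400 from Vendor V at 150 ; need 800 more.
Vendor W at 160: take all 300 L ; 500 still needed.
Vendor 5 (170): take the remaining 500 ; done.
Cost = 400×150 + 300×160 + 500×170 = 193000.

193000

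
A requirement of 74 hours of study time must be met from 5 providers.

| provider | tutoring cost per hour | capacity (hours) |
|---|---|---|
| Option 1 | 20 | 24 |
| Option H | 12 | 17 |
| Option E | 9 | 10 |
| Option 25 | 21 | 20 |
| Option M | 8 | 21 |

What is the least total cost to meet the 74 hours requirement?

Fill from the cheapest provider first.
Option M (8): use full 21 — 53 hours to go.
Take 10 from Option E at 9 — need 43 more.
Take 17 from Option H at 12 — need 26 more.
Option 1 at 20: take all 24 hours — 2 still needed.
Take 2 from Option 25 at 21 to finish.
Cost = 21×8 + 10×9 + 17×12 + 24×20 + 2×21 = 984.

984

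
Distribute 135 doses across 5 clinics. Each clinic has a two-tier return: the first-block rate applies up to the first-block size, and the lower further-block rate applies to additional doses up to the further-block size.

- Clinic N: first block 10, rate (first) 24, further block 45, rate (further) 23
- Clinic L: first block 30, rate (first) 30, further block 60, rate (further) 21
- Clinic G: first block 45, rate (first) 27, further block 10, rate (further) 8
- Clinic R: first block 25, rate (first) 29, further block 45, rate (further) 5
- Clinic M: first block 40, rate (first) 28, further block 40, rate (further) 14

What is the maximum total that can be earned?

3825

Order all 10 blocks by rate: Clinic L/T1 30 > Clinic R/T1 29 > Clinic M/T1 28 > Clinic G/T1 27 > Clinic N/T1 24 > Clinic N/T2 23 > Clinic L/T2 21 > Clinic M/T2 14 > Clinic G/T2 8 > Clinic R/T2 5.
Fill Clinic L T1 block (30 at 30) — 105 left.
Clinic R T1 at 29: fill all 25 — 80 left.
Clinic M T1 at 28: fill all 40 — 40 left.
40 remain; put them into Clinic G T1 at 27.
Total = 30×30 + 29×25 + 28×40 + 27×40 = 3825.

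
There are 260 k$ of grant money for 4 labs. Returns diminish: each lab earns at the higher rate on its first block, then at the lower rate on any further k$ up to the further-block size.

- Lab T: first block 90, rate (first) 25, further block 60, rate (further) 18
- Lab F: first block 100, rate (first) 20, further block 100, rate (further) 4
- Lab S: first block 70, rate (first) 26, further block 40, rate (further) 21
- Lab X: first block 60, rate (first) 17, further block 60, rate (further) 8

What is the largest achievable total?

Treat each block as its own option and order by rate: Lab S/tier1 26 > Lab T/tier1 25 > Lab S/tier2 21 > Lab F/tier1 20 > Lab T/tier2 18 > Lab X/tier1 17 > Lab X/tier2 8 > Lab F/tier2 4.
Fill Lab S tier1 block (70 at 26) → 190 left.
Lab T tier1 at 25: fill all 90 → 100 left.
Lab S tier2 at 21: fill all 40 → 60 left.
Lab F/tier1: +60 of 100 at 20; pool empty.
Total = 26×70 + 25×90 + 21×40 + 20×60 = 6110.

6110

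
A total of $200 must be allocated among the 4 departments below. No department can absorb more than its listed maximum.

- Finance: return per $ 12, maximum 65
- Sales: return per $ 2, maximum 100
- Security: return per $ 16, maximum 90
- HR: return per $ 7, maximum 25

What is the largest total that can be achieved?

Rank by return per $: Security 16 > Finance 12 > HR 7 > Sales 2.
Security takes 90 to reach its cap of 90 ; 110 left.
Finance takes 65 to reach its cap of 65 ; 45 left.
HR: +25 to 25 (cap) ; 20 left.
Sales: +20 (room for 100) → 20. Pool exhausted.
Total = 12×65 + 2×20 + 16×90 + 7×25 = 2435.

2435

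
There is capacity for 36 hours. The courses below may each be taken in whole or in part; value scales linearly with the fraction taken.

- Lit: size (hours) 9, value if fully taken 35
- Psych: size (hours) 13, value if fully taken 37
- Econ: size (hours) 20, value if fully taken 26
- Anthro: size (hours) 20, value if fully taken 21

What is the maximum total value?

90.2

Rank by value-to-size ratio: Lit 35/9≈3.89, Psych 37/13≈2.85, Econ 26/20≈1.3, Anthro 21/20≈1.05.
All 9 hours of Lit fit (value 35) — 27 remain.
Psych: take in full, 13 hours for value 37 — 14 left.
Fill the last 14 hours with part of Econ: 14/20 of it earns 18.2.
Total value = 90.2.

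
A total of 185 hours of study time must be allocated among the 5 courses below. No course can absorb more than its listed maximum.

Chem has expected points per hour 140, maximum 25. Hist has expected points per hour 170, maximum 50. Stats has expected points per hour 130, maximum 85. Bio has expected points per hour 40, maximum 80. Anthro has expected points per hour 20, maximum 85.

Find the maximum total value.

24050

Order the courses by expected points per hour: Hist 170 > Chem 140 > Stats 130 > Bio 40 > Anthro 20.
Give Hist 50 to hit its cap of 50 → 135 left.
Chem: +25 to 25 (cap) → 110 left.
Stats takes 85 to reach its cap of 85 → 25 left.
Bio has room for 80 but only 25 remain, so it gets 25.
Total = 140×25 + 170×50 + 130×85 + 40×25 = 24050.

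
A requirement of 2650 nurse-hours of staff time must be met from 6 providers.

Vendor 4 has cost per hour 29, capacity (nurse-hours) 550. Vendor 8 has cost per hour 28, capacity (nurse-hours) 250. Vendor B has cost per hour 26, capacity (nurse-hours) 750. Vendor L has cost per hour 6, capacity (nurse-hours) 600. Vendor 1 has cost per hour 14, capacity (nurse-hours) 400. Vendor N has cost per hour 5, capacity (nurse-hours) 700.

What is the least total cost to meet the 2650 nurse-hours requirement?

Cheapest first:
Vendor N (5): use full 700 ; 1950 nurse-hours to go.
Vendor L at 6: take all 600 nurse-hours ; 1350 still needed.
Vendor 1 (14): use full 400 ; 950 nurse-hours to go.
Take 750 from Vendor B at 26 ; need 200 more.
Take 200 from Vendor 8 at 28 to finish.
Vendor 4: unused.
Cost = 700×5 + 600×6 + 400×14 + 750×26 + 200×28 = 37800.

37800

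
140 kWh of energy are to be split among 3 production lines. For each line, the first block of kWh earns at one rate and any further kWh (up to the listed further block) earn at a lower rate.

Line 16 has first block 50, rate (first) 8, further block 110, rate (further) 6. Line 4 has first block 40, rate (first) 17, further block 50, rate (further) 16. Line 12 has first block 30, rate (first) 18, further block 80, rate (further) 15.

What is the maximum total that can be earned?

2320

Order all 6 blocks by rate: Line 12/T1 18 > Line 4/T1 17 > Line 4/T2 16 > Line 12/T2 15 > Line 16/T1 8 > Line 16/T2 6.
Fill Line 12 T1 block (30 at 18) ; 110 left.
Line 4 T1 at 17: fill all 40 ; 70 left.
Fill Line 4 T2 block (50 at 16) ; 20 left.
Line 12/T2: +20 of 80 at 15; pool empty.
Total = 18×30 + 17×40 + 16×50 + 15×20 = 2320.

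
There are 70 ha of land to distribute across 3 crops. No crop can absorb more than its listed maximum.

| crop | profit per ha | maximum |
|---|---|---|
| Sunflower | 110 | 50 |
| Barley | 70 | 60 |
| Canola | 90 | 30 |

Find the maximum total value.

Order the crops by profit per ha: Sunflower 110 > Canola 90 > Barley 70.
Sunflower: +50 to 50 (cap) → 20 left.
Canola has room for 30 but only 20 remain, so it gets 20.
Total = 110×50 + 90×20 = 7300.

7300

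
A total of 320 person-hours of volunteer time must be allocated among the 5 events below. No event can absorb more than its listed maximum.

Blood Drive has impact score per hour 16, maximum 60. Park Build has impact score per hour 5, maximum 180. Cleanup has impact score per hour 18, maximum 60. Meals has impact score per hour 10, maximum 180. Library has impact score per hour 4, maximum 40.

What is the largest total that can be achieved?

Highest impact score per hour first: Cleanup 18 > Blood Drive 16 > Meals 10 > Park Build 5 > Library 4.
Cleanup takes 60 to reach its cap of 60 — 260 left.
Give Blood Drive 60 to hit its cap of 60 — 200 left.
Give Meals 180 to hit its cap of 180 — 20 left.
Park Build has room for 180 but only 20 remain, so it gets 20.
Total = 16×60 + 5×20 + 18×60 + 10×180 = 3940.

3940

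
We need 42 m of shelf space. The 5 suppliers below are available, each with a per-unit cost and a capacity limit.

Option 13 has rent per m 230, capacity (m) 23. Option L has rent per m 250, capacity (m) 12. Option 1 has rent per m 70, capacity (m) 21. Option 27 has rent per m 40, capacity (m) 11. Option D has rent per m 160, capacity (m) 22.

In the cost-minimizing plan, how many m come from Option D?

10

Cheapest first:
Option 27 at 40: take all 11 m ; 31 still needed.
Take 21 from Option 1 at 70 ; need 10 more.
Option D at 160: take 10 of its 22 ; requirement met.
Option 13, Option L: unused.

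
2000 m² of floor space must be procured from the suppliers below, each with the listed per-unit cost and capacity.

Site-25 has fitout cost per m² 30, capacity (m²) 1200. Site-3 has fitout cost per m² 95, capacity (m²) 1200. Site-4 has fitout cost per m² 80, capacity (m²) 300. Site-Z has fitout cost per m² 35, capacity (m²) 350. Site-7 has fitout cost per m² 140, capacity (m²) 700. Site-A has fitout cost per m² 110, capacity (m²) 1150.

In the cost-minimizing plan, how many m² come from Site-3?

150

Fill from the cheapest supplier first.
Take 1200 from Site-25 at 30 → need 800 more.
Site-Z at 35: take all 350 m² → 450 still needed.
Site-4 at 80: take all 300 m² → 150 still needed.
Site-3 (95): take the remaining 150 → done.
Site-A, Site-7: unused.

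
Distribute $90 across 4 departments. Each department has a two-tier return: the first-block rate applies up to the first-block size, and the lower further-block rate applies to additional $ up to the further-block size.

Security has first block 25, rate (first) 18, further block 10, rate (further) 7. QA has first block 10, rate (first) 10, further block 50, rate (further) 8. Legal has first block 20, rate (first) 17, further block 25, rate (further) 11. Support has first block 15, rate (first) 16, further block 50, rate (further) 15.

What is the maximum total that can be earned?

1480

Rank every tier by rate: Security/tier1 18 > Legal/tier1 17 > Support/tier1 16 > Support/tier2 15 > Legal/tier2 11 > QA/tier1 10 > QA/tier2 8 > Security/tier2 7.
Fill Security tier1 block (25 at 18) → 65 left.
Legal tier1 at 17: fill all 20 → 45 left.
Fill Support tier1 block (15 at 16) → 30 left.
Support/tier2: +30 of 50 at 15; pool empty.
Total = 18×25 + 17×20 + 16×15 + 15×30 = 1480.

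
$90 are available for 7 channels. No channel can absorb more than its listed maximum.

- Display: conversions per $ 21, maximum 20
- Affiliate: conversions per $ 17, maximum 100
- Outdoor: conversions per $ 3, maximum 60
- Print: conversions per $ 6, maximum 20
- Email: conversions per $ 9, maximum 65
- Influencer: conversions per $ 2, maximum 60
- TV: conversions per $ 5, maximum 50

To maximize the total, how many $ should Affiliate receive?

Highest conversions per $ first: Display 21 > Affiliate 17 > Email 9 > Print 6 > TV 5 > Outdoor 3 > Influencer 2.
Display: +20 to 20 (cap) ; 70 left.
Affiliate has room for 100 but only 70 remain, so it gets 70.

70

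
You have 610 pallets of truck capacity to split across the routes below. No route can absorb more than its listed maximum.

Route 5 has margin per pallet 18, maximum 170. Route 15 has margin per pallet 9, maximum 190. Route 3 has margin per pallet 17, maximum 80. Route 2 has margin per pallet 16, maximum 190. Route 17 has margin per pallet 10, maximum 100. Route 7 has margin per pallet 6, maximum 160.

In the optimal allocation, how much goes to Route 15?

70

Order the routes by margin per pallet: Route 5 18 > Route 3 17 > Route 2 16 > Route 17 10 > Route 15 9 > Route 7 6.
Route 5: +170 to 170 (cap) ; 440 left.
Give Route 3 80 to hit its cap of 80 ; 360 left.
Route 2: +190 to 190 (cap) ; 170 left.
Give Route 17 100 to hit its cap of 100 ; 70 left.
Route 15 has room for 190 but only 70 remain, so it gets 70.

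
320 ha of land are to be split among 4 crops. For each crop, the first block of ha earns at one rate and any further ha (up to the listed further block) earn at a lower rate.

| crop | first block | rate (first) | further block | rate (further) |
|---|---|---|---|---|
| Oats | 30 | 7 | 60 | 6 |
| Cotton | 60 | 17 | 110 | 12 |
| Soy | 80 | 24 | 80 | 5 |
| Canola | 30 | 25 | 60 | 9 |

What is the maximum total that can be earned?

Order all 8 blocks by rate: Canola/first 25 > Soy/first 24 > Cotton/first 17 > Cotton/second 12 > Canola/second 9 > Oats/first 7 > Oats/second 6 > Soy/second 5.
Canola/first (25): +30 ; 290 left.
Soy/first (24): +80 ; 210 left.
Fill Cotton first block (60 at 17) ; 150 left.
Cotton/second (12): +110 ; 40 left.
Canola/second: +40 of 60 at 9; pool empty.
Total = 25×30 + 24×80 + 17×60 + 12×110 + 9×40 = 5370.

5370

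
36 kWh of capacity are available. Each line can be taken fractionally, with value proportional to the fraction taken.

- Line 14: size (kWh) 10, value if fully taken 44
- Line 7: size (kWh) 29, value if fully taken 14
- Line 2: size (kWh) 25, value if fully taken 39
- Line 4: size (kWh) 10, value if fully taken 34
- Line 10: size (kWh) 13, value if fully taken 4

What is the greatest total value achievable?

Best value per unit of size first: Line 14 44/10≈4.4, Line 4 34/10≈3.4, Line 2 39/25≈1.56, Line 7 14/29≈0.483, Line 10 4/13≈0.308.
All 10 kWh of Line 14 fit (value 44) → 26 remain.
Line 4: take in full, 10 kWh for value 34 → 16 left.
Only 16 kWh remain; take 16/25 of Line 2 for value 39×16/25 = 24.96.
Total value = 102.96.

102.96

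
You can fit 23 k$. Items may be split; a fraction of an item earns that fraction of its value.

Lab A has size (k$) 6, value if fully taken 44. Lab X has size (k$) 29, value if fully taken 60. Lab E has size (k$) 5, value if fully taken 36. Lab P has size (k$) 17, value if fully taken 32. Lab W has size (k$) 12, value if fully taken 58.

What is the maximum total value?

Sort by value density: Lab A 44/6≈7.33, Lab E 36/5≈7.2, Lab W 58/12≈4.83, Lab X 60/29≈2.07, Lab P 32/17≈1.88.
Lab A: take in full, 6 k$ for value 44 → 17 left.
Take all of Lab E (5 k$, value 36) → 12 k$ left.
Take all of Lab W (12 k$, value 58) → 0 k$ left.
Total value = 138.

138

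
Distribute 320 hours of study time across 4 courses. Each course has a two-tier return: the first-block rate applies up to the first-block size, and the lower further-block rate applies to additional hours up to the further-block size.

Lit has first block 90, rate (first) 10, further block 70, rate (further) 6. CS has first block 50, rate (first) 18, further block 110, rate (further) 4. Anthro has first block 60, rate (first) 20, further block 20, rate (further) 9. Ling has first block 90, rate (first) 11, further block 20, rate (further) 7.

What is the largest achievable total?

Order all 8 blocks by rate: Anthro/T1 20 > CS/T1 18 > Ling/T1 11 > Lit/T1 10 > Anthro/T2 9 > Ling/T2 7 > Lit/T2 6 > CS/T2 4.
Fill Anthro T1 block (60 at 20) → 260 left.
CS T1 at 18: fill all 50 → 210 left.
Fill Ling T1 block (90 at 11) → 120 left.
Fill Lit T1 block (90 at 10) → 30 left.
Fill Anthro T2 block (20 at 9) → 10 left.
Ling T2 at 7: only 10 left, fill 10.
Total = 20×60 + 18×50 + 11×90 + 10×90 + 9×20 + 7×10 = 4240.

4240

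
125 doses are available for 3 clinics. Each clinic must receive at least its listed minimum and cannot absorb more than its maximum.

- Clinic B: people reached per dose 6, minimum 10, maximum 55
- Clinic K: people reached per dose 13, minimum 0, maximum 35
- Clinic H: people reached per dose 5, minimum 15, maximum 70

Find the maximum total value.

960

Meeting every minimum uses 10+0+15 = 25 doses, leaving 100.
Order the clinics by people reached per dose: Clinic K 13 > Clinic B 6 > Clinic H 5.
Clinic K: +35 to 35 (cap) → 65 left.
Clinic B takes 45 more to reach its cap of 55 → 20 left.
Only 20 left; Clinic H takes them to reach 35.
Total = 6×55 + 13×35 + 5×35 = 960.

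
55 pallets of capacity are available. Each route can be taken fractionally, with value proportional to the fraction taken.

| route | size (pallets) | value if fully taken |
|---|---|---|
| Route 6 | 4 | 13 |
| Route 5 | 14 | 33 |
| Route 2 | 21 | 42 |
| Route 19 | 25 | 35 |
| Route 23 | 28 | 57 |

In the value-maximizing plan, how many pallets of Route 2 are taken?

Sort by value density: Route 6 13/4≈3.25, Route 5 33/14≈2.36, Route 23 57/28≈2.04, Route 2 42/21≈2, Route 19 35/25≈1.4.
Take all of Route 6 (4 pallets, value 13) → 51 pallets left.
All 14 pallets of Route 5 fit (value 33) → 37 remain.
All 28 pallets of Route 23 fit (value 57) → 9 remain.
Only 9 pallets remain; take 9/21 of Route 2 for value 42×9/21 = 18.

9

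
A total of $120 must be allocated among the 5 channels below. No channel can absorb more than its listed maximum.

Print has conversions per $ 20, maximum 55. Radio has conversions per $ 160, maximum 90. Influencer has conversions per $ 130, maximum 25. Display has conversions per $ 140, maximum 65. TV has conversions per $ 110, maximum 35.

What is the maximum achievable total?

18600

Order the channels by conversions per $: Radio 160 > Display 140 > Influencer 130 > TV 110 > Print 20.
Give Radio 90 to hit its cap of 90 → 30 left.
Display: +30 (room for 65) → 30. Pool exhausted.
Total = 160×90 + 140×30 = 18600.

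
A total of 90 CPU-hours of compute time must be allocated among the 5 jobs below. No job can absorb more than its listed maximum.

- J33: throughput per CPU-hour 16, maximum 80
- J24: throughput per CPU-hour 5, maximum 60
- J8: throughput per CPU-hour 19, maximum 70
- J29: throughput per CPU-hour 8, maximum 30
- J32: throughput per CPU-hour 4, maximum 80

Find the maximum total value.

Order the jobs by throughput per CPU-hour: J8 19 > J33 16 > J29 8 > J24 5 > J32 4.
J8 takes 70 to reach its cap of 70 ; 20 left.
J33: +20 (room for 80) → 20. Pool exhausted.
Total = 16×20 + 19×70 = 1650.

1650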